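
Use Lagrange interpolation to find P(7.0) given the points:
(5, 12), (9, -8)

Lagrange interpolation formula:
P(x) = Σ yᵢ × Lᵢ(x)
where Lᵢ(x) = Π_{j≠i} (x - xⱼ)/(xᵢ - xⱼ)

L_0(7.0) = (7.0 - 9)/(5 - 9) = 0.500000
L_1(7.0) = (7.0 - 5)/(9 - 5) = 0.500000

P(7.0) = 12×L_0(7.0) + (-8)×L_1(7.0)
P(7.0) = 2.000000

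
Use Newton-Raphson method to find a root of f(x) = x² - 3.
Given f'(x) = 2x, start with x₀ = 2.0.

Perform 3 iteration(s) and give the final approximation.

f(x) = x² - 3
f'(x) = 2x
x₀ = 2.0

Newton-Raphson formula: x_{n+1} = x_n - f(x_n)/f'(x_n)

Iteration 1:
  f(2.000000) = 1.000000
  f'(2.000000) = 4.000000
  x_1 = 2.000000 - 1.000000/4.000000 = 1.750000
Iteration 2:
  f(1.750000) = 0.062500
  f'(1.750000) = 3.500000
  x_2 = 1.750000 - 0.062500/3.500000 = 1.732143
Iteration 3:
  f(1.732143) = 0.000319
  f'(1.732143) = 3.464286
  x_3 = 1.732143 - 0.000319/3.464286 = 1.732051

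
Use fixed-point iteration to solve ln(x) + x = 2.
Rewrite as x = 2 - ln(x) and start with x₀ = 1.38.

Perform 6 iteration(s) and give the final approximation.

Equation: ln(x) + x = 2
Fixed-point form: x = 2 - ln(x)
x₀ = 1.38

x_1 = g(1.380000) = 1.677917
x_2 = g(1.677917) = 1.482447
x_3 = g(1.482447) = 1.606306
x_4 = g(1.606306) = 1.526063
x_5 = g(1.526063) = 1.577309
x_6 = g(1.577309) = 1.544280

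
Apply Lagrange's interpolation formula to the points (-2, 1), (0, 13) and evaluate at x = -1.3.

Lagrange interpolation formula:
P(x) = Σ yᵢ × Lᵢ(x)
where Lᵢ(x) = Π_{j≠i} (x - xⱼ)/(xᵢ - xⱼ)

L_0(-1.3) = (-1.3 - 0)/(-2 - 0) = 0.650000
L_1(-1.3) = (-1.3 - (-2))/(0 - (-2)) = 0.350000

P(-1.3) = 1×L_0(-1.3) + 13×L_1(-1.3)
P(-1.3) = 5.200000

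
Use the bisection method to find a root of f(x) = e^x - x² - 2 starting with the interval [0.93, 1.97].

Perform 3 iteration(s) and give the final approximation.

f(x) = e^x - x² - 2
Initial interval: [0.93, 1.97]

Iteration 1:
  c_1 = (0.930000 + 1.970000)/2 = 1.450000
  f(c_1) = f(1.450000) = 0.160615
  f(a) × f(c) < 0, new interval: [0.930000, 1.450000]
Iteration 2:
  c_2 = (0.930000 + 1.450000)/2 = 1.190000
  f(c_2) = f(1.190000) = -0.129019
  f(a) × f(c) ≥ 0, new interval: [1.190000, 1.450000]
Iteration 3:
  c_3 = (1.190000 + 1.450000)/2 = 1.320000
  f(c_3) = f(1.320000) = 0.001021
  f(a) × f(c) < 0, new interval: [1.190000, 1.320000]

After 3 iteration(s), the approximation is c_3 = 1.320000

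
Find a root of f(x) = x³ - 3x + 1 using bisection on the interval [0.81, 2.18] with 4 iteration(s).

f(x) = x³ - 3x + 1
Initial interval: [0.81, 2.18]

Iteration 1:
  c_1 = (0.810000 + 2.180000)/2 = 1.495000
  f(c_1) = f(1.495000) = -0.143638
  f(a) × f(c) ≥ 0, new interval: [1.495000, 2.180000]
Iteration 2:
  c_2 = (1.495000 + 2.180000)/2 = 1.837500
  f(c_2) = f(1.837500) = 1.691646
  f(a) × f(c) < 0, new interval: [1.495000, 1.837500]
Iteration 3:
  c_3 = (1.495000 + 1.837500)/2 = 1.666250
  f(c_3) = f(1.666250) = 0.627408
  f(a) × f(c) < 0, new interval: [1.495000, 1.666250]
Iteration 4:
  c_4 = (1.495000 + 1.666250)/2 = 1.580625
  f(c_4) = f(1.580625) = 0.207120
  f(a) × f(c) < 0, new interval: [1.495000, 1.580625]

After 4 iteration(s), the approximation is c_4 = 1.580625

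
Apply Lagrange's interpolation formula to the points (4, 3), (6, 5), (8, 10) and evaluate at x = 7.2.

Lagrange interpolation formula:
P(x) = Σ yᵢ × Lᵢ(x)
where Lᵢ(x) = Π_{j≠i} (x - xⱼ)/(xᵢ - xⱼ)

L_0(7.2) = (7.2 - 6)/(4 - 6) × (7.2 - 8)/(4 - 8) = -0.120000
L_1(7.2) = (7.2 - 4)/(6 - 4) × (7.2 - 8)/(6 - 8) = 0.640000
L_2(7.2) = (7.2 - 4)/(8 - 4) × (7.2 - 6)/(8 - 6) = 0.480000

P(7.2) = 3×L_0(7.2) + 5×L_1(7.2) + 10×L_2(7.2)
P(7.2) = 7.640000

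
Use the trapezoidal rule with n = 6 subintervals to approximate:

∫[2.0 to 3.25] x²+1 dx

f(x) = x²+1
a = 2.0, b = 3.25, n = 6
h = (b - a)/n = 0.208333

Trapezoidal rule: (h/2)[f(x₀) + 2f(x₁) + 2f(x₂) + ... + f(xₙ)]

x_0 = 2.0000, f(x_0) = 5.000000, coefficient = 1
x_1 = 2.2083, f(x_1) = 5.876736, coefficient = 2
x_2 = 2.4167, f(x_2) = 6.840278, coefficient = 2
x_3 = 2.6250, f(x_3) = 7.890625, coefficient = 2
x_4 = 2.8333, f(x_4) = 9.027778, coefficient = 2
x_5 = 3.0417, f(x_5) = 10.251736, coefficient = 2
x_6 = 3.2500, f(x_6) = 11.562500, coefficient = 1

I ≈ (0.208333/2) × 96.336806 = 10.035084
Exact value: 10.026042
Error: 0.009042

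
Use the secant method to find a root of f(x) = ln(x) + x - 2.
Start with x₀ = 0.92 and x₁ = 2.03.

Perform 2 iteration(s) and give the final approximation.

f(x) = ln(x) + x - 2
x₀ = 0.92, x₁ = 2.03

Secant formula: x_{n+1} = x_n - f(x_n)(x_n - x_{n-1})/(f(x_n) - f(x_{n-1}))

Iteration 1:
  f(0.920000) = -1.163382
  f(2.030000) = 0.738036
  x_2 = 2.030000 - 0.738036×(2.030000 - 0.920000)/(0.738036 - (-1.163382))
       = 1.599153
Iteration 2:
  f(2.030000) = 0.738036
  f(1.599153) = 0.068627
  x_3 = 1.599153 - 0.068627×(1.599153 - 2.030000)/(0.068627 - 0.738036)
       = 1.554983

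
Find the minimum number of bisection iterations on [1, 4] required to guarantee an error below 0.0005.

We need (b-a)/2^n ≤ 0.0005
(4 - 1)/2^n ≤ 0.0005
3/2^n ≤ 0.0005
2^n ≥ 6000
n ≥ log₂(6000) = 12.55
n ≥ 13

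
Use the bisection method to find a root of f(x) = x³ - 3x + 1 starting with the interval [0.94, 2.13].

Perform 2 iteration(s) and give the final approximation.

f(x) = x³ - 3x + 1
Initial interval: [0.94, 2.13]

Iteration 1:
  c_1 = (0.940000 + 2.130000)/2 = 1.535000
  f(c_1) = f(1.535000) = 0.011805
  f(a) × f(c) < 0, new interval: [0.940000, 1.535000]
Iteration 2:
  c_2 = (0.940000 + 1.535000)/2 = 1.237500
  f(c_2) = f(1.237500) = -0.817385
  f(a) × f(c) ≥ 0, new interval: [1.237500, 1.535000]

After 2 iteration(s), the approximation is c_2 = 1.237500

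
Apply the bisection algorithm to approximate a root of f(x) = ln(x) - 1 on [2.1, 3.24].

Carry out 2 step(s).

f(x) = ln(x) - 1
Initial interval: [2.1, 3.24]

Iteration 1:
  c_1 = (2.100000 + 3.240000)/2 = 2.670000
  f(c_1) = f(2.670000) = -0.017922
  f(a) × f(c) ≥ 0, new interval: [2.670000, 3.240000]
Iteration 2:
  c_2 = (2.670000 + 3.240000)/2 = 2.955000
  f(c_2) = f(2.955000) = 0.083499
  f(a) × f(c) < 0, new interval: [2.670000, 2.955000]

After 2 iteration(s), the approximation is c_2 = 2.955000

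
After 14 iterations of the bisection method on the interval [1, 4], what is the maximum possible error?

Bisection error bound: |error| ≤ (b-a)/2^n
|error| ≤ (4 - 1)/2^14 = 3/2^14
|error| ≤ 0.0001831055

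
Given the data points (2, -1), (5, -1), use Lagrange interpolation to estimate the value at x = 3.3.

Lagrange interpolation formula:
P(x) = Σ yᵢ × Lᵢ(x)
where Lᵢ(x) = Π_{j≠i} (x - xⱼ)/(xᵢ - xⱼ)

L_0(3.3) = (3.3 - 5)/(2 - 5) = 0.566667
L_1(3.3) = (3.3 - 2)/(5 - 2) = 0.433333

P(3.3) = (-1)×L_0(3.3) + (-1)×L_1(3.3)
P(3.3) = -1.000000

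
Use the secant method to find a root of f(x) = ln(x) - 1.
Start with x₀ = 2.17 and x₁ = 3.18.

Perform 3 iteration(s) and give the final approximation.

f(x) = ln(x) - 1
x₀ = 2.17, x₁ = 3.18

Secant formula: x_{n+1} = x_n - f(x_n)(x_n - x_{n-1})/(f(x_n) - f(x_{n-1}))

Iteration 1:
  f(2.170000) = -0.225273
  f(3.180000) = 0.156881
  x_2 = 3.180000 - 0.156881×(3.180000 - 2.170000)/(0.156881 - (-0.225273))
       = 2.765377
Iteration 2:
  f(3.180000) = 0.156881
  f(2.765377) = 0.017177
  x_3 = 2.765377 - 0.017177×(2.765377 - 3.180000)/(0.017177 - 0.156881)
       = 2.714398
Iteration 3:
  f(2.765377) = 0.017177
  f(2.714398) = -0.001430
  x_4 = 2.714398 - (-0.001430)×(2.714398 - 2.765377)/(-0.001430 - 0.017177)
       = 2.718315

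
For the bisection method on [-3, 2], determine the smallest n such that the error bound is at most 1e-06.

We need (b-a)/2^n ≤ 1e-06
(2 - (-3))/2^n ≤ 1e-06
5/2^n ≤ 1e-06
2^n ≥ 5000000
n ≥ log₂(5000000) = 22.25
n ≥ 23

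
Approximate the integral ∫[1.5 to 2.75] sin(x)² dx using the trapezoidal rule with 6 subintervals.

f(x) = sin(x)²
a = 1.5, b = 2.75, n = 6
h = (b - a)/n = 0.208333

Trapezoidal rule: (h/2)[f(x₀) + 2f(x₁) + 2f(x₂) + ... + f(xₙ)]

x_0 = 1.5000, f(x_0) = 0.994996, coefficient = 1
x_1 = 1.7083, f(x_1) = 0.981203, coefficient = 2
x_2 = 1.9167, f(x_2) = 0.885068, coefficient = 2
x_3 = 2.1250, f(x_3) = 0.723044, coefficient = 2
x_4 = 2.3333, f(x_4) = 0.522853, coefficient = 2
x_5 = 2.5417, f(x_5) = 0.318752, coefficient = 2
x_6 = 2.7500, f(x_6) = 0.145665, coefficient = 1

I ≈ (0.208333/2) × 8.002501 = 0.833594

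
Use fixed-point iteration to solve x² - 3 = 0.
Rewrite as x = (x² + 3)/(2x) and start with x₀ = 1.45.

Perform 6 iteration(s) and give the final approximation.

Equation: x² - 3 = 0
Fixed-point form: x = (x² + 3)/(2x)
x₀ = 1.45

x_1 = g(1.450000) = 1.759483
x_2 = g(1.759483) = 1.732265
x_3 = g(1.732265) = 1.732051
x_4 = g(1.732051) = 1.732051
x_5 = g(1.732051) = 1.732051
x_6 = g(1.732051) = 1.732051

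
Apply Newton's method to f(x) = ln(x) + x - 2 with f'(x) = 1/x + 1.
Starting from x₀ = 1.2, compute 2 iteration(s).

f(x) = ln(x) + x - 2
f'(x) = 1/x + 1
x₀ = 1.2

Newton-Raphson formula: x_{n+1} = x_n - f(x_n)/f'(x_n)

Iteration 1:
  f(1.200000) = -0.617678
  f'(1.200000) = 1.833333
  x_1 = 1.200000 - (-0.617678)/1.833333 = 1.536916
Iteration 2:
  f(1.536916) = -0.033307
  f'(1.536916) = 1.650654
  x_2 = 1.536916 - (-0.033307)/1.650654 = 1.557094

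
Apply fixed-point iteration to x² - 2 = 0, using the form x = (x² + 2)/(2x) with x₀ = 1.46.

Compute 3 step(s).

Equation: x² - 2 = 0
Fixed-point form: x = (x² + 2)/(2x)
x₀ = 1.46

x_1 = g(1.460000) = 1.414932
x_2 = g(1.414932) = 1.414214
x_3 = g(1.414214) = 1.414214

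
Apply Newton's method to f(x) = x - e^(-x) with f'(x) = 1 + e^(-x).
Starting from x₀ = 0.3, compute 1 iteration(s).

f(x) = x - e^(-x)
f'(x) = 1 + e^(-x)
x₀ = 0.3

Newton-Raphson formula: x_{n+1} = x_n - f(x_n)/f'(x_n)

Iteration 1:
  f(0.300000) = -0.440818
  f'(0.300000) = 1.740818
  x_1 = 0.300000 - (-0.440818)/1.740818 = 0.553225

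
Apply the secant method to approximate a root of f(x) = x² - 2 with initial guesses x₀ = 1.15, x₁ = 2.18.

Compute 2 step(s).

f(x) = x² - 2
x₀ = 1.15, x₁ = 2.18

Secant formula: x_{n+1} = x_n - f(x_n)(x_n - x_{n-1})/(f(x_n) - f(x_{n-1}))

Iteration 1:
  f(1.150000) = -0.677500
  f(2.180000) = 2.752400
  x_2 = 2.180000 - 2.752400×(2.180000 - 1.150000)/(2.752400 - (-0.677500))
       = 1.353453
Iteration 2:
  f(2.180000) = 2.752400
  f(1.353453) = -0.168164
  x_3 = 1.353453 - (-0.168164)×(1.353453 - 2.180000)/(-0.168164 - 2.752400)
       = 1.401045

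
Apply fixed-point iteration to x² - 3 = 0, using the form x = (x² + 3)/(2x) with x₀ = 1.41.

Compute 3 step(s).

Equation: x² - 3 = 0
Fixed-point form: x = (x² + 3)/(2x)
x₀ = 1.41

x_1 = g(1.410000) = 1.768830
x_2 = g(1.768830) = 1.732433
x_3 = g(1.732433) = 1.732051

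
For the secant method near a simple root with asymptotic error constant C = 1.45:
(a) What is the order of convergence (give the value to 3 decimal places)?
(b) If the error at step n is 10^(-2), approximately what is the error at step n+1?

(a) Secant method has superlinear convergence with order φ = (1+√5)/2 ≈ 1.618.
    This means |e_{n+1}| ≈ C|e_n|^1.618.

(b) With |e_n| = 10^(-2) and C = 1.45:
    |e_{n+1}| ≈ 1.45 × (10^(-2))^1.618 = 1.45 × 10^(-3.24)

(a) ≈ 1.618 (golden ratio); (b) |e_{n+1}| ≈ 8.420e-04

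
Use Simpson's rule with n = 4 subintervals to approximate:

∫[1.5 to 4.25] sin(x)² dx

f(x) = sin(x)²
a = 1.5, b = 4.25, n = 4
h = (b - a)/n = 0.687500

Simpson's rule: (h/3)[f(x₀) + 4f(x₁) + 2f(x₂) + ... + f(xₙ)]

x_0 = 1.5000, f(x_0) = 0.994996, coefficient = 1
x_1 = 2.1875, f(x_1) = 0.665512, coefficient = 4
x_2 = 2.8750, f(x_2) = 0.069404, coefficient = 2
x_3 = 3.5625, f(x_3) = 0.166945, coefficient = 4
x_4 = 4.2500, f(x_4) = 0.801006, coefficient = 1

I ≈ (0.687500/3) × 5.264638 = 1.206479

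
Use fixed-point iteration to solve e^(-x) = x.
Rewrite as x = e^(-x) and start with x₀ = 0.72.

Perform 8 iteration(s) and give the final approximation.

Equation: e^(-x) = x
Fixed-point form: x = e^(-x)
x₀ = 0.72

x_1 = g(0.720000) = 0.486752
x_2 = g(0.486752) = 0.614619
x_3 = g(0.614619) = 0.540847
x_4 = g(0.540847) = 0.582255
x_5 = g(0.582255) = 0.558637
x_6 = g(0.558637) = 0.571988
x_7 = g(0.571988) = 0.564402
x_8 = g(0.564402) = 0.568700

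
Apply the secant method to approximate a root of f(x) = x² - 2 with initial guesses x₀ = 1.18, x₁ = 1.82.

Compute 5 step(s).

f(x) = x² - 2
x₀ = 1.18, x₁ = 1.82

Secant formula: x_{n+1} = x_n - f(x_n)(x_n - x_{n-1})/(f(x_n) - f(x_{n-1}))

Iteration 1:
  f(1.180000) = -0.607600
  f(1.820000) = 1.312400
  x_2 = 1.820000 - 1.312400×(1.820000 - 1.180000)/(1.312400 - (-0.607600))
       = 1.382533
Iteration 2:
  f(1.820000) = 1.312400
  f(1.382533) = -0.088602
  x_3 = 1.382533 - (-0.088602)×(1.382533 - 1.820000)/(-0.088602 - 1.312400)
       = 1.410199
Iteration 3:
  f(1.382533) = -0.088602
  f(1.410199) = -0.011338
  x_4 = 1.410199 - (-0.011338)×(1.410199 - 1.382533)/(-0.011338 - (-0.088602))
       = 1.414259
Iteration 4:
  f(1.410199) = -0.011338
  f(1.414259) = 0.000129
  x_5 = 1.414259 - 0.000129×(1.414259 - 1.410199)/(0.000129 - (-0.011338))
       = 1.414213
Iteration 5:
  f(1.414259) = 0.000129
  f(1.414213) = 0.000000
  x_6 = 1.414213 - 0.000000×(1.414213 - 1.414259)/(0.000000 - 0.000129)
       = 1.414214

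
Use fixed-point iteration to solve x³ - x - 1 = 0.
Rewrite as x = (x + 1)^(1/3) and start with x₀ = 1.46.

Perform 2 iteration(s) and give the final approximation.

Equation: x³ - x - 1 = 0
Fixed-point form: x = (x + 1)^(1/3)
x₀ = 1.46

x_1 = g(1.460000) = 1.349931
x_2 = g(1.349931) = 1.329490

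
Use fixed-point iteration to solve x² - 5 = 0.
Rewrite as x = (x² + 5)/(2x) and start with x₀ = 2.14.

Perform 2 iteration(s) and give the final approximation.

Equation: x² - 5 = 0
Fixed-point form: x = (x² + 5)/(2x)
x₀ = 2.14

x_1 = g(2.140000) = 2.238224
x_2 = g(2.238224) = 2.236069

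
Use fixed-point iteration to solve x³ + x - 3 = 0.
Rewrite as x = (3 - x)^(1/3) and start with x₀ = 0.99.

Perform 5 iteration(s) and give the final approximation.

Equation: x³ + x - 3 = 0
Fixed-point form: x = (3 - x)^(1/3)
x₀ = 0.99

x_1 = g(0.990000) = 1.262017
x_2 = g(1.262017) = 1.202306
x_3 = g(1.202306) = 1.215921
x_4 = g(1.215921) = 1.212843
x_5 = g(1.212843) = 1.213540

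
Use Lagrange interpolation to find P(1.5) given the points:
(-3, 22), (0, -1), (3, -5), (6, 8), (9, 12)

Lagrange interpolation formula:
P(x) = Σ yᵢ × Lᵢ(x)
where Lᵢ(x) = Π_{j≠i} (x - xⱼ)/(xᵢ - xⱼ)

L_0(1.5) = (1.5 - 0)/(-3 - 0) × (1.5 - 3)/(-3 - 3) × (1.5 - 6)/(-3 - 6) × (1.5 - 9)/(-3 - 9) = -0.039062
L_1(1.5) = (1.5 - (-3))/(0 - (-3)) × (1.5 - 3)/(0 - 3) × (1.5 - 6)/(0 - 6) × (1.5 - 9)/(0 - 9) = 0.468750
L_2(1.5) = (1.5 - (-3))/(3 - (-3)) × (1.5 - 0)/(3 - 0) × (1.5 - 6)/(3 - 6) × (1.5 - 9)/(3 - 9) = 0.703125
L_3(1.5) = (1.5 - (-3))/(6 - (-3)) × (1.5 - 0)/(6 - 0) × (1.5 - 3)/(6 - 3) × (1.5 - 9)/(6 - 9) = -0.156250
L_4(1.5) = (1.5 - (-3))/(9 - (-3)) × (1.5 - 0)/(9 - 0) × (1.5 - 3)/(9 - 3) × (1.5 - 6)/(9 - 6) = 0.023438

P(1.5) = 22×L_0(1.5) + (-1)×L_1(1.5) + (-5)×L_2(1.5) + 8×L_3(1.5) + 12×L_4(1.5)
P(1.5) = -5.812500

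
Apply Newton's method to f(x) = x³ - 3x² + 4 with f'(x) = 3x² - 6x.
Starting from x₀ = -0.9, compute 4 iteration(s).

f(x) = x³ - 3x² + 4
f'(x) = 3x² - 6x
x₀ = -0.9

Newton-Raphson formula: x_{n+1} = x_n - f(x_n)/f'(x_n)

Iteration 1:
  f(-0.900000) = 0.841000
  f'(-0.900000) = 7.830000
  x_1 = -0.900000 - 0.841000/7.830000 = -1.007407
Iteration 2:
  f(-1.007407) = -0.066996
  f'(-1.007407) = 9.089053
  x_2 = -1.007407 - (-0.066996)/9.089053 = -1.000036
Iteration 3:
  f(-1.000036) = -0.000327
  f'(-1.000036) = 9.000436
  x_3 = -1.000036 - (-0.000327)/9.000436 = -1.000000
Iteration 4:
  f(-1.000000) = 0.000000
  f'(-1.000000) = 9.000000
  x_4 = -1.000000 - 0.000000/9.000000 = -1.000000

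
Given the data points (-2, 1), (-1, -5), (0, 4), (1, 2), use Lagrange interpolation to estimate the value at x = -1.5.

Lagrange interpolation formula:
P(x) = Σ yᵢ × Lᵢ(x)
where Lᵢ(x) = Π_{j≠i} (x - xⱼ)/(xᵢ - xⱼ)

L_0(-1.5) = (-1.5 - (-1))/(-2 - (-1)) × (-1.5 - 0)/(-2 - 0) × (-1.5 - 1)/(-2 - 1) = 0.312500
L_1(-1.5) = (-1.5 - (-2))/(-1 - (-2)) × (-1.5 - 0)/(-1 - 0) × (-1.5 - 1)/(-1 - 1) = 0.937500
L_2(-1.5) = (-1.5 - (-2))/(0 - (-2)) × (-1.5 - (-1))/(0 - (-1)) × (-1.5 - 1)/(0 - 1) = -0.312500
L_3(-1.5) = (-1.5 - (-2))/(1 - (-2)) × (-1.5 - (-1))/(1 - (-1)) × (-1.5 - 0)/(1 - 0) = 0.062500

P(-1.5) = 1×L_0(-1.5) + (-5)×L_1(-1.5) + 4×L_2(-1.5) + 2×L_3(-1.5)
P(-1.5) = -5.500000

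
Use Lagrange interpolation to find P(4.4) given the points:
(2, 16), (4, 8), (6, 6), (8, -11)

Lagrange interpolation formula:
P(x) = Σ yᵢ × Lᵢ(x)
where Lᵢ(x) = Π_{j≠i} (x - xⱼ)/(xᵢ - xⱼ)

L_0(4.4) = (4.4 - 4)/(2 - 4) × (4.4 - 6)/(2 - 6) × (4.4 - 8)/(2 - 8) = -0.048000
L_1(4.4) = (4.4 - 2)/(4 - 2) × (4.4 - 6)/(4 - 6) × (4.4 - 8)/(4 - 8) = 0.864000
L_2(4.4) = (4.4 - 2)/(6 - 2) × (4.4 - 4)/(6 - 4) × (4.4 - 8)/(6 - 8) = 0.216000
L_3(4.4) = (4.4 - 2)/(8 - 2) × (4.4 - 4)/(8 - 4) × (4.4 - 6)/(8 - 6) = -0.032000

P(4.4) = 16×L_0(4.4) + 8×L_1(4.4) + 6×L_2(4.4) + (-11)×L_3(4.4)
P(4.4) = 7.792000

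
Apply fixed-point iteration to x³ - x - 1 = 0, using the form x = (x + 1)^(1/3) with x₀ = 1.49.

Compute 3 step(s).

Equation: x³ - x - 1 = 0
Fixed-point form: x = (x + 1)^(1/3)
x₀ = 1.49

x_1 = g(1.490000) = 1.355397
x_2 = g(1.355397) = 1.330520
x_3 = g(1.330520) = 1.325819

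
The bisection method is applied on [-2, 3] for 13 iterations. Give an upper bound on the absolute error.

Bisection error bound: |error| ≤ (b-a)/2^n
|error| ≤ (3 - (-2))/2^13 = 5/2^13
|error| ≤ 0.0006103516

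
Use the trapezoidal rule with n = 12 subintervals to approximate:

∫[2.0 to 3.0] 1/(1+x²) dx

f(x) = 1/(1+x²)
a = 2.0, b = 3.0, n = 12
h = (b - a)/n = 0.083333

Trapezoidal rule: (h/2)[f(x₀) + 2f(x₁) + 2f(x₂) + ... + f(xₙ)]

x_0 = 2.0000, f(x_0) = 0.200000, coefficient = 1
x_1 = 2.0833, f(x_1) = 0.187256, coefficient = 2
x_2 = 2.1667, f(x_2) = 0.175610, coefficient = 2
x_3 = 2.2500, f(x_3) = 0.164948, coefficient = 2
x_4 = 2.3333, f(x_4) = 0.155172, coefficient = 2
x_5 = 2.4167, f(x_5) = 0.146193, coefficient = 2
x_6 = 2.5000, f(x_6) = 0.137931, coefficient = 2
x_7 = 2.5833, f(x_7) = 0.130317, coefficient = 2
x_8 = 2.6667, f(x_8) = 0.123288, coefficient = 2
x_9 = 2.7500, f(x_9) = 0.116788, coefficient = 2
x_10 = 2.8333, f(x_10) = 0.110769, coefficient = 2
x_11 = 2.9167, f(x_11) = 0.105186, coefficient = 2
x_12 = 3.0000, f(x_12) = 0.100000, coefficient = 1

I ≈ (0.083333/2) × 3.406918 = 0.141955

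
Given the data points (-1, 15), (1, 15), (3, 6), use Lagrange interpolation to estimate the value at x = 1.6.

Lagrange interpolation formula:
P(x) = Σ yᵢ × Lᵢ(x)
where Lᵢ(x) = Π_{j≠i} (x - xⱼ)/(xᵢ - xⱼ)

L_0(1.6) = (1.6 - 1)/(-1 - 1) × (1.6 - 3)/(-1 - 3) = -0.105000
L_1(1.6) = (1.6 - (-1))/(1 - (-1)) × (1.6 - 3)/(1 - 3) = 0.910000
L_2(1.6) = (1.6 - (-1))/(3 - (-1)) × (1.6 - 1)/(3 - 1) = 0.195000

P(1.6) = 15×L_0(1.6) + 15×L_1(1.6) + 6×L_2(1.6)
P(1.6) = 13.245000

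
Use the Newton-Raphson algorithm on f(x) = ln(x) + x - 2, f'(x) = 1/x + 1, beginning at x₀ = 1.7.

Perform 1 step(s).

f(x) = ln(x) + x - 2
f'(x) = 1/x + 1
x₀ = 1.7

Newton-Raphson formula: x_{n+1} = x_n - f(x_n)/f'(x_n)

Iteration 1:
  f(1.700000) = 0.230628
  f'(1.700000) = 1.588235
  x_1 = 1.700000 - 0.230628/1.588235 = 1.554790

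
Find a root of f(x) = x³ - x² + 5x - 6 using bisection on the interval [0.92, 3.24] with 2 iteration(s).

f(x) = x³ - x² + 5x - 6
Initial interval: [0.92, 3.24]

Iteration 1:
  c_1 = (0.920000 + 3.240000)/2 = 2.080000
  f(c_1) = f(2.080000) = 9.072512
  f(a) × f(c) < 0, new interval: [0.920000, 2.080000]
Iteration 2:
  c_2 = (0.920000 + 2.080000)/2 = 1.500000
  f(c_2) = f(1.500000) = 2.625000
  f(a) × f(c) < 0, new interval: [0.920000, 1.500000]

After 2 iteration(s), the approximation is c_2 = 1.500000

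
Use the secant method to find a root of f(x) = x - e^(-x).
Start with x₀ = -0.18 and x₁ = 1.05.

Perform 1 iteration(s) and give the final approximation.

f(x) = x - e^(-x)
x₀ = -0.18, x₁ = 1.05

Secant formula: x_{n+1} = x_n - f(x_n)(x_n - x_{n-1})/(f(x_n) - f(x_{n-1}))

Iteration 1:
  f(-0.180000) = -1.377217
  f(1.050000) = 0.700062
  x_2 = 1.050000 - 0.700062×(1.050000 - (-0.180000))/(0.700062 - (-1.377217))
       = 0.635479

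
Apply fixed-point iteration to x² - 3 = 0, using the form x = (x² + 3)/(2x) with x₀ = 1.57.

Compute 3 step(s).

Equation: x² - 3 = 0
Fixed-point form: x = (x² + 3)/(2x)
x₀ = 1.57

x_1 = g(1.570000) = 1.740414
x_2 = g(1.740414) = 1.732071
x_3 = g(1.732071) = 1.732051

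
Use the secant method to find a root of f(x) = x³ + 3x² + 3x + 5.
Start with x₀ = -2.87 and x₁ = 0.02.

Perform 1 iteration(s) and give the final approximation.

f(x) = x³ + 3x² + 3x + 5
x₀ = -2.87, x₁ = 0.02

Secant formula: x_{n+1} = x_n - f(x_n)(x_n - x_{n-1})/(f(x_n) - f(x_{n-1}))

Iteration 1:
  f(-2.870000) = -2.539203
  f(0.020000) = 5.061208
  x_2 = 0.020000 - 5.061208×(0.020000 - (-2.870000))/(5.061208 - (-2.539203))
       = -1.904487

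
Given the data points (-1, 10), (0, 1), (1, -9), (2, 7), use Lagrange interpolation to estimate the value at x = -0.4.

Lagrange interpolation formula:
P(x) = Σ yᵢ × Lᵢ(x)
where Lᵢ(x) = Π_{j≠i} (x - xⱼ)/(xᵢ - xⱼ)

L_0(-0.4) = (-0.4 - 0)/(-1 - 0) × (-0.4 - 1)/(-1 - 1) × (-0.4 - 2)/(-1 - 2) = 0.224000
L_1(-0.4) = (-0.4 - (-1))/(0 - (-1)) × (-0.4 - 1)/(0 - 1) × (-0.4 - 2)/(0 - 2) = 1.008000
L_2(-0.4) = (-0.4 - (-1))/(1 - (-1)) × (-0.4 - 0)/(1 - 0) × (-0.4 - 2)/(1 - 2) = -0.288000
L_3(-0.4) = (-0.4 - (-1))/(2 - (-1)) × (-0.4 - 0)/(2 - 0) × (-0.4 - 1)/(2 - 1) = 0.056000

P(-0.4) = 10×L_0(-0.4) + 1×L_1(-0.4) + (-9)×L_2(-0.4) + 7×L_3(-0.4)
P(-0.4) = 6.232000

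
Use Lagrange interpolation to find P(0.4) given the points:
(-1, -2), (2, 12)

Lagrange interpolation formula:
P(x) = Σ yᵢ × Lᵢ(x)
where Lᵢ(x) = Π_{j≠i} (x - xⱼ)/(xᵢ - xⱼ)

L_0(0.4) = (0.4 - 2)/(-1 - 2) = 0.533333
L_1(0.4) = (0.4 - (-1))/(2 - (-1)) = 0.466667

P(0.4) = (-2)×L_0(0.4) + 12×L_1(0.4)
P(0.4) = 4.533333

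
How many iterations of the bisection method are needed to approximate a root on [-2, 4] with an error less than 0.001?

We need (b-a)/2^n ≤ 0.001
(4 - (-2))/2^n ≤ 0.001
6/2^n ≤ 0.001
2^n ≥ 6000
n ≥ log₂(6000) = 12.55
n ≥ 13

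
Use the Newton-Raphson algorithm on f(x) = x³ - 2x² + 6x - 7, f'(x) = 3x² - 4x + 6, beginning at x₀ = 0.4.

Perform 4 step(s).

f(x) = x³ - 2x² + 6x - 7
f'(x) = 3x² - 4x + 6
x₀ = 0.4

Newton-Raphson formula: x_{n+1} = x_n - f(x_n)/f'(x_n)

Iteration 1:
  f(0.400000) = -4.856000
  f'(0.400000) = 4.880000
  x_1 = 0.400000 - (-4.856000)/4.880000 = 1.395082
Iteration 2:
  f(1.395082) = 0.193168
  f'(1.395082) = 6.258433
  x_2 = 1.395082 - 0.193168/6.258433 = 1.364217
Iteration 3:
  f(1.364217) = 0.002052
  f'(1.364217) = 6.126395
  x_3 = 1.364217 - 0.002052/6.126395 = 1.363882
Iteration 4:
  f(1.363882) = 0.000000
  f'(1.363882) = 6.124993
  x_4 = 1.363882 - 0.000000/6.124993 = 1.363882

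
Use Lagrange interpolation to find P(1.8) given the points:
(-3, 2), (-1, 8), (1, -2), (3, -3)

Lagrange interpolation formula:
P(x) = Σ yᵢ × Lᵢ(x)
where Lᵢ(x) = Π_{j≠i} (x - xⱼ)/(xᵢ - xⱼ)

L_0(1.8) = (1.8 - (-1))/(-3 - (-1)) × (1.8 - 1)/(-3 - 1) × (1.8 - 3)/(-3 - 3) = 0.056000
L_1(1.8) = (1.8 - (-3))/(-1 - (-3)) × (1.8 - 1)/(-1 - 1) × (1.8 - 3)/(-1 - 3) = -0.288000
L_2(1.8) = (1.8 - (-3))/(1 - (-3)) × (1.8 - (-1))/(1 - (-1)) × (1.8 - 3)/(1 - 3) = 1.008000
L_3(1.8) = (1.8 - (-3))/(3 - (-3)) × (1.8 - (-1))/(3 - (-1)) × (1.8 - 1)/(3 - 1) = 0.224000

P(1.8) = 2×L_0(1.8) + 8×L_1(1.8) + (-2)×L_2(1.8) + (-3)×L_3(1.8)
P(1.8) = -4.880000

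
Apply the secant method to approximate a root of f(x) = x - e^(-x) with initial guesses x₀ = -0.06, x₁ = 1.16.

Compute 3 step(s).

f(x) = x - e^(-x)
x₀ = -0.06, x₁ = 1.16

Secant formula: x_{n+1} = x_n - f(x_n)(x_n - x_{n-1})/(f(x_n) - f(x_{n-1}))

Iteration 1:
  f(-0.060000) = -1.121837
  f(1.160000) = 0.846514
  x_2 = 1.160000 - 0.846514×(1.160000 - (-0.060000))/(0.846514 - (-1.121837))
       = 0.635324
Iteration 2:
  f(1.160000) = 0.846514
  f(0.635324) = 0.105560
  x_3 = 0.635324 - 0.105560×(0.635324 - 1.160000)/(0.105560 - 0.846514)
       = 0.560576
Iteration 3:
  f(0.635324) = 0.105560
  f(0.560576) = -0.010304
  x_4 = 0.560576 - (-0.010304)×(0.560576 - 0.635324)/(-0.010304 - 0.105560)
       = 0.567224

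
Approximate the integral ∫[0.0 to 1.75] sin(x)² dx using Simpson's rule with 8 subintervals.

f(x) = sin(x)²
a = 0.0, b = 1.75, n = 8
h = (b - a)/n = 0.218750

Simpson's rule: (h/3)[f(x₀) + 4f(x₁) + 2f(x₂) + ... + f(xₙ)]

x_0 = 0.0000, f(x_0) = 0.000000, coefficient = 1
x_1 = 0.2188, f(x_1) = 0.047093, coefficient = 4
x_2 = 0.4375, f(x_2) = 0.179502, coefficient = 2
x_3 = 0.6562, f(x_3) = 0.372283, coefficient = 4
x_4 = 0.8750, f(x_4) = 0.589123, coefficient = 2
x_5 = 1.0938, f(x_5) = 0.789175, coefficient = 4
x_6 = 1.3125, f(x_6) = 0.934754, coefficient = 2
x_7 = 1.5312, f(x_7) = 0.998437, coefficient = 4
x_8 = 1.7500, f(x_8) = 0.968228, coefficient = 1

I ≈ (0.218750/3) × 13.202936 = 0.962714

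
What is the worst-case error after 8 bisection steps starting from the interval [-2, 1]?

Bisection error bound: |error| ≤ (b-a)/2^n
|error| ≤ (1 - (-2))/2^8 = 3/2^8
|error| ≤ 0.0117187500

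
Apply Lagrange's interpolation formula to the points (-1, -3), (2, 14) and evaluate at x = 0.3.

Lagrange interpolation formula:
P(x) = Σ yᵢ × Lᵢ(x)
where Lᵢ(x) = Π_{j≠i} (x - xⱼ)/(xᵢ - xⱼ)

L_0(0.3) = (0.3 - 2)/(-1 - 2) = 0.566667
L_1(0.3) = (0.3 - (-1))/(2 - (-1)) = 0.433333

P(0.3) = (-3)×L_0(0.3) + 14×L_1(0.3)
P(0.3) = 4.366667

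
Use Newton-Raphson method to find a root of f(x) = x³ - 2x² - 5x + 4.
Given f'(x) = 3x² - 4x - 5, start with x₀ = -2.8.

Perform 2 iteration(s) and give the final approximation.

f(x) = x³ - 2x² - 5x + 4
f'(x) = 3x² - 4x - 5
x₀ = -2.8

Newton-Raphson formula: x_{n+1} = x_n - f(x_n)/f'(x_n)

Iteration 1:
  f(-2.800000) = -19.632000
  f'(-2.800000) = 29.720000
  x_1 = -2.800000 - (-19.632000)/29.720000 = -2.139435
Iteration 2:
  f(-2.139435) = -4.249768
  f'(-2.139435) = 17.289282
  x_2 = -2.139435 - (-4.249768)/17.289282 = -1.893631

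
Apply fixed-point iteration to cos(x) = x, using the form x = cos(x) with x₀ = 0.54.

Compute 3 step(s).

Equation: cos(x) = x
Fixed-point form: x = cos(x)
x₀ = 0.54

x_1 = g(0.540000) = 0.857709
x_2 = g(0.857709) = 0.654172
x_3 = g(0.654172) = 0.793552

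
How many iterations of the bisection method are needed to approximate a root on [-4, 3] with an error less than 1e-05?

We need (b-a)/2^n ≤ 1e-05
(3 - (-4))/2^n ≤ 1e-05
7/2^n ≤ 1e-05
2^n ≥ 700000
n ≥ log₂(700000) = 19.42
n ≥ 20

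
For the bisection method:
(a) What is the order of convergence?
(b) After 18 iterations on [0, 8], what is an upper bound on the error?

(a) Bisection has linear (order 1) convergence; the error is halved each step.

(b) Error bound = (b-a)/2^n = (8 - 0)/2^{18}
    = 8/2^{18}

(a) 1 (linear); (b) error ≤ 3.05e-05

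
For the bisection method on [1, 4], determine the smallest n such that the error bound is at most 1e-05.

We need (b-a)/2^n ≤ 1e-05
(4 - 1)/2^n ≤ 1e-05
3/2^n ≤ 1e-05
2^n ≥ 300000
n ≥ log₂(300000) = 18.19
n ≥ 19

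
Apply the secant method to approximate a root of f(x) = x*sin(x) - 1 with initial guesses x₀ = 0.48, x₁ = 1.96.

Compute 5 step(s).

f(x) = x*sin(x) - 1
x₀ = 0.48, x₁ = 1.96

Secant formula: x_{n+1} = x_n - f(x_n)(x_n - x_{n-1})/(f(x_n) - f(x_{n-1}))

Iteration 1:
  f(0.480000) = -0.778346
  f(1.960000) = 0.813415
  x_2 = 1.960000 - 0.813415×(1.960000 - 0.480000)/(0.813415 - (-0.778346))
       = 1.203697
Iteration 2:
  f(1.960000) = 0.813415
  f(1.203697) = 0.123497
  x_3 = 1.203697 - 0.123497×(1.203697 - 1.960000)/(0.123497 - 0.813415)
       = 1.068316
Iteration 3:
  f(1.203697) = 0.123497
  f(1.068316) = -0.063737
  x_4 = 1.068316 - (-0.063737)×(1.068316 - 1.203697)/(-0.063737 - 0.123497)
       = 1.114402
Iteration 4:
  f(1.068316) = -0.063737
  f(1.114402) = 0.000340
  x_5 = 1.114402 - 0.000340×(1.114402 - 1.068316)/(0.000340 - (-0.063737))
       = 1.114157
Iteration 5:
  f(1.114402) = 0.000340
  f(1.114157) = 0.000000
  x_6 = 1.114157 - 0.000000×(1.114157 - 1.114402)/(0.000000 - 0.000340)
       = 1.114157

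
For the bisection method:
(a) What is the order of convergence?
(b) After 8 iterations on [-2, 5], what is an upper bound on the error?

(a) Bisection has linear (order 1) convergence; the error is halved each step.

(b) Error bound = (b-a)/2^n = (5 - (-2))/2^{8}
    = 7/2^{8}

(a) 1 (linear); (b) error ≤ 2.73e-02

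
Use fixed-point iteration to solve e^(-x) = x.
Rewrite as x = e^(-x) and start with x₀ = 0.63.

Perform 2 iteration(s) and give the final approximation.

Equation: e^(-x) = x
Fixed-point form: x = e^(-x)
x₀ = 0.63

x_1 = g(0.630000) = 0.532592
x_2 = g(0.532592) = 0.587081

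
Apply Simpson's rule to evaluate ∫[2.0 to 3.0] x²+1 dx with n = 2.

f(x) = x²+1
a = 2.0, b = 3.0, n = 2
h = (b - a)/n = 0.500000

Simpson's rule: (h/3)[f(x₀) + 4f(x₁) + 2f(x₂) + ... + f(xₙ)]

x_0 = 2.0000, f(x_0) = 5.000000, coefficient = 1
x_1 = 2.5000, f(x_1) = 7.250000, coefficient = 4
x_2 = 3.0000, f(x_2) = 10.000000, coefficient = 1

I ≈ (0.500000/3) × 44.000000 = 7.333333
Exact value: 7.333333
Error: 0.000000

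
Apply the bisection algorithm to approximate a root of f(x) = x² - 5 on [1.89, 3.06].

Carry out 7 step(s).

f(x) = x² - 5
Initial interval: [1.89, 3.06]

Iteration 1:
  c_1 = (1.890000 + 3.060000)/2 = 2.475000
  f(c_1) = f(2.475000) = 1.125625
  f(a) × f(c) < 0, new interval: [1.890000, 2.475000]
Iteration 2:
  c_2 = (1.890000 + 2.475000)/2 = 2.182500
  f(c_2) = f(2.182500) = -0.236694
  f(a) × f(c) ≥ 0, new interval: [2.182500, 2.475000]
Iteration 3:
  c_3 = (2.182500 + 2.475000)/2 = 2.328750
  f(c_3) = f(2.328750) = 0.423077
  f(a) × f(c) < 0, new interval: [2.182500, 2.328750]
Iteration 4:
  c_4 = (2.182500 + 2.328750)/2 = 2.255625
  f(c_4) = f(2.255625) = 0.087844
  f(a) × f(c) < 0, new interval: [2.182500, 2.255625]
Iteration 5:
  c_5 = (2.182500 + 2.255625)/2 = 2.219063
  f(c_5) = f(2.219063) = -0.075762
  f(a) × f(c) ≥ 0, new interval: [2.219063, 2.255625]
Iteration 6:
  c_6 = (2.219063 + 2.255625)/2 = 2.237344
  f(c_6) = f(2.237344) = 0.005707
  f(a) × f(c) < 0, new interval: [2.219063, 2.237344]
Iteration 7:
  c_7 = (2.219063 + 2.237344)/2 = 2.228203
  f(c_7) = f(2.228203) = -0.035111
  f(a) × f(c) ≥ 0, new interval: [2.228203, 2.237344]

After 7 iteration(s), the approximation is c_7 = 2.228203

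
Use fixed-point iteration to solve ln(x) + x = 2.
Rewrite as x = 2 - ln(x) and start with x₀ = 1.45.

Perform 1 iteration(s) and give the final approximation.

Equation: ln(x) + x = 2
Fixed-point form: x = 2 - ln(x)
x₀ = 1.45

x_1 = g(1.450000) = 1.628436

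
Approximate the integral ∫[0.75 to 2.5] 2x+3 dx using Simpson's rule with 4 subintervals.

f(x) = 2x+3
a = 0.75, b = 2.5, n = 4
h = (b - a)/n = 0.437500

Simpson's rule: (h/3)[f(x₀) + 4f(x₁) + 2f(x₂) + ... + f(xₙ)]

x_0 = 0.7500, f(x_0) = 4.500000, coefficient = 1
x_1 = 1.1875, f(x_1) = 5.375000, coefficient = 4
x_2 = 1.6250, f(x_2) = 6.250000, coefficient = 2
x_3 = 2.0625, f(x_3) = 7.125000, coefficient = 4
x_4 = 2.5000, f(x_4) = 8.000000, coefficient = 1

I ≈ (0.437500/3) × 75.000000 = 10.937500
Exact value: 10.937500
Error: 0.000000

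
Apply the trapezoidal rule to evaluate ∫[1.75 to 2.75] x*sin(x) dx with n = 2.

f(x) = x*sin(x)
a = 1.75, b = 2.75, n = 2
h = (b - a)/n = 0.500000

Trapezoidal rule: (h/2)[f(x₀) + 2f(x₁) + 2f(x₂) + ... + f(xₙ)]

x_0 = 1.7500, f(x_0) = 1.721975, coefficient = 1
x_1 = 2.2500, f(x_1) = 1.750665, coefficient = 2
x_2 = 2.7500, f(x_2) = 1.049568, coefficient = 1

I ≈ (0.500000/2) × 6.272873 = 1.568218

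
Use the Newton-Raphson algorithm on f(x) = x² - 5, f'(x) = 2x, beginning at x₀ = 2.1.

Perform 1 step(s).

f(x) = x² - 5
f'(x) = 2x
x₀ = 2.1

Newton-Raphson formula: x_{n+1} = x_n - f(x_n)/f'(x_n)

Iteration 1:
  f(2.100000) = -0.590000
  f'(2.100000) = 4.200000
  x_1 = 2.100000 - (-0.590000)/4.200000 = 2.240476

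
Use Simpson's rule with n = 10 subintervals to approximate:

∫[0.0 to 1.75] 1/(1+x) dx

f(x) = 1/(1+x)
a = 0.0, b = 1.75, n = 10
h = (b - a)/n = 0.175000

Simpson's rule: (h/3)[f(x₀) + 4f(x₁) + 2f(x₂) + ... + f(xₙ)]

x_0 = 0.0000, f(x_0) = 1.000000, coefficient = 1
x_1 = 0.1750, f(x_1) = 0.851064, coefficient = 4
x_2 = 0.3500, f(x_2) = 0.740741, coefficient = 2
x_3 = 0.5250, f(x_3) = 0.655738, coefficient = 4
x_4 = 0.7000, f(x_4) = 0.588235, coefficient = 2
x_5 = 0.8750, f(x_5) = 0.533333, coefficient = 4
x_6 = 1.0500, f(x_6) = 0.487805, coefficient = 2
x_7 = 1.2250, f(x_7) = 0.449438, coefficient = 4
x_8 = 1.4000, f(x_8) = 0.416667, coefficient = 2
x_9 = 1.5750, f(x_9) = 0.388350, coefficient = 4
x_10 = 1.7500, f(x_10) = 0.363636, coefficient = 1

I ≈ (0.175000/3) × 17.342222 = 1.011630
Exact value: 1.011601
Error: 0.000029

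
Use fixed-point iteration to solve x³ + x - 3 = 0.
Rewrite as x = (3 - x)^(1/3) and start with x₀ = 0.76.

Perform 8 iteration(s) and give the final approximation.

Equation: x³ + x - 3 = 0
Fixed-point form: x = (3 - x)^(1/3)
x₀ = 0.76

x_1 = g(0.760000) = 1.308427
x_2 = g(1.308427) = 1.191508
x_3 = g(1.191508) = 1.218350
x_4 = g(1.218350) = 1.212293
x_5 = g(1.212293) = 1.213665
x_6 = g(1.213665) = 1.213354
x_7 = g(1.213354) = 1.213425
x_8 = g(1.213425) = 1.213409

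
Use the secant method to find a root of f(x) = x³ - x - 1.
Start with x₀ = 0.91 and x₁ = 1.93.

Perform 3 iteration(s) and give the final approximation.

f(x) = x³ - x - 1
x₀ = 0.91, x₁ = 1.93

Secant formula: x_{n+1} = x_n - f(x_n)(x_n - x_{n-1})/(f(x_n) - f(x_{n-1}))

Iteration 1:
  f(0.910000) = -1.156429
  f(1.930000) = 4.259057
  x_2 = 1.930000 - 4.259057×(1.930000 - 0.910000)/(4.259057 - (-1.156429))
       = 1.127812
Iteration 2:
  f(1.930000) = 4.259057
  f(1.127812) = -0.693280
  x_3 = 1.127812 - (-0.693280)×(1.127812 - 1.930000)/(-0.693280 - 4.259057)
       = 1.240111
Iteration 3:
  f(1.127812) = -0.693280
  f(1.240111) = -0.332976
  x_4 = 1.240111 - (-0.332976)×(1.240111 - 1.127812)/(-0.332976 - (-0.693280))
       = 1.343892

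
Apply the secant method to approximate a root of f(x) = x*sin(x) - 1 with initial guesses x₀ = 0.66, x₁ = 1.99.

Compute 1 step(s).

f(x) = x*sin(x) - 1
x₀ = 0.66, x₁ = 1.99

Secant formula: x_{n+1} = x_n - f(x_n)(x_n - x_{n-1})/(f(x_n) - f(x_{n-1}))

Iteration 1:
  f(0.660000) = -0.595343
  f(1.990000) = 0.817693
  x_2 = 1.990000 - 0.817693×(1.990000 - 0.660000)/(0.817693 - (-0.595343))
       = 1.220358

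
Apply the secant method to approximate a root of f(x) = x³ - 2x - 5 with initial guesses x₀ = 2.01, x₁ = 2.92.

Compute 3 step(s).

f(x) = x³ - 2x - 5
x₀ = 2.01, x₁ = 2.92

Secant formula: x_{n+1} = x_n - f(x_n)(x_n - x_{n-1})/(f(x_n) - f(x_{n-1}))

Iteration 1:
  f(2.010000) = -0.899399
  f(2.920000) = 14.057088
  x_2 = 2.920000 - 14.057088×(2.920000 - 2.010000)/(14.057088 - (-0.899399))
       = 2.064722
Iteration 2:
  f(2.920000) = 14.057088
  f(2.064722) = -0.327372
  x_3 = 2.064722 - (-0.327372)×(2.064722 - 2.920000)/(-0.327372 - 14.057088)
       = 2.084187
Iteration 3:
  f(2.064722) = -0.327372
  f(2.084187) = -0.115005
  x_4 = 2.084187 - (-0.115005)×(2.084187 - 2.064722)/(-0.115005 - (-0.327372))
       = 2.094728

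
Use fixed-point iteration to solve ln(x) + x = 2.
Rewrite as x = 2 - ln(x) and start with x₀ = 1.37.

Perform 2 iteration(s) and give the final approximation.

Equation: ln(x) + x = 2
Fixed-point form: x = 2 - ln(x)
x₀ = 1.37

x_1 = g(1.370000) = 1.685189
x_2 = g(1.685189) = 1.478122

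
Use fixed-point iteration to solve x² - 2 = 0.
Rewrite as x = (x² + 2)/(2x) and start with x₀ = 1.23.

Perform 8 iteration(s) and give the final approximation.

Equation: x² - 2 = 0
Fixed-point form: x = (x² + 2)/(2x)
x₀ = 1.23

x_1 = g(1.230000) = 1.428008
x_2 = g(1.428008) = 1.414280
x_3 = g(1.414280) = 1.414214
x_4 = g(1.414214) = 1.414214
x_5 = g(1.414214) = 1.414214
x_6 = g(1.414214) = 1.414214
x_7 = g(1.414214) = 1.414214
x_8 = g(1.414214) = 1.414214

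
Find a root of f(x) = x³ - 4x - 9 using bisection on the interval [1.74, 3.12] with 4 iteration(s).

f(x) = x³ - 4x - 9
Initial interval: [1.74, 3.12]

Iteration 1:
  c_1 = (1.740000 + 3.120000)/2 = 2.430000
  f(c_1) = f(2.430000) = -4.371093
  f(a) × f(c) ≥ 0, new interval: [2.430000, 3.120000]
Iteration 2:
  c_2 = (2.430000 + 3.120000)/2 = 2.775000
  f(c_2) = f(2.775000) = 1.269234
  f(a) × f(c) < 0, new interval: [2.430000, 2.775000]
Iteration 3:
  c_3 = (2.430000 + 2.775000)/2 = 2.602500
  f(c_3) = f(2.602500) = -1.783251
  f(a) × f(c) ≥ 0, new interval: [2.602500, 2.775000]
Iteration 4:
  c_4 = (2.602500 + 2.775000)/2 = 2.688750
  f(c_4) = f(2.688750) = -0.317014
  f(a) × f(c) ≥ 0, new interval: [2.688750, 2.775000]

After 4 iteration(s), the approximation is c_4 = 2.688750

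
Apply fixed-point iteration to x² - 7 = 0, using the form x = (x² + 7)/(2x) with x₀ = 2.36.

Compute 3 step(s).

Equation: x² - 7 = 0
Fixed-point form: x = (x² + 7)/(2x)
x₀ = 2.36

x_1 = g(2.360000) = 2.663051
x_2 = g(2.663051) = 2.645808
x_3 = g(2.645808) = 2.645751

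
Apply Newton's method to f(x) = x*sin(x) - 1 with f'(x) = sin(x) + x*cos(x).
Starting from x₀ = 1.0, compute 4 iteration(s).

f(x) = x*sin(x) - 1
f'(x) = sin(x) + x*cos(x)
x₀ = 1.0

Newton-Raphson formula: x_{n+1} = x_n - f(x_n)/f'(x_n)

Iteration 1:
  f(1.000000) = -0.158529
  f'(1.000000) = 1.381773
  x_1 = 1.000000 - (-0.158529)/1.381773 = 1.114729
Iteration 2:
  f(1.114729) = 0.000794
  f'(1.114729) = 1.388741
  x_2 = 1.114729 - 0.000794/1.388741 = 1.114157
Iteration 3:
  f(1.114157) = 0.000000
  f'(1.114157) = 1.388809
  x_3 = 1.114157 - 0.000000/1.388809 = 1.114157
Iteration 4:
  f(1.114157) = 0.000000
  f'(1.114157) = 1.388809
  x_4 = 1.114157 - 0.000000/1.388809 = 1.114157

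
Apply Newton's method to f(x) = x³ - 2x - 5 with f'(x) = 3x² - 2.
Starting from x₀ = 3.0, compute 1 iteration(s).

f(x) = x³ - 2x - 5
f'(x) = 3x² - 2
x₀ = 3.0

Newton-Raphson formula: x_{n+1} = x_n - f(x_n)/f'(x_n)

Iteration 1:
  f(3.000000) = 16.000000
  f'(3.000000) = 25.000000
  x_1 = 3.000000 - 16.000000/25.000000 = 2.360000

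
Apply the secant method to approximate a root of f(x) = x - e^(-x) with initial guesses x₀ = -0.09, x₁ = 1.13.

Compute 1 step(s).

f(x) = x - e^(-x)
x₀ = -0.09, x₁ = 1.13

Secant formula: x_{n+1} = x_n - f(x_n)(x_n - x_{n-1})/(f(x_n) - f(x_{n-1}))

Iteration 1:
  f(-0.090000) = -1.184174
  f(1.130000) = 0.806967
  x_2 = 1.130000 - 0.806967×(1.130000 - (-0.090000))/(0.806967 - (-1.184174))
       = 0.635560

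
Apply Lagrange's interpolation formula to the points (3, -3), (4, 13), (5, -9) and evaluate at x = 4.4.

Lagrange interpolation formula:
P(x) = Σ yᵢ × Lᵢ(x)
where Lᵢ(x) = Π_{j≠i} (x - xⱼ)/(xᵢ - xⱼ)

L_0(4.4) = (4.4 - 4)/(3 - 4) × (4.4 - 5)/(3 - 5) = -0.120000
L_1(4.4) = (4.4 - 3)/(4 - 3) × (4.4 - 5)/(4 - 5) = 0.840000
L_2(4.4) = (4.4 - 3)/(5 - 3) × (4.4 - 4)/(5 - 4) = 0.280000

P(4.4) = (-3)×L_0(4.4) + 13×L_1(4.4) + (-9)×L_2(4.4)
P(4.4) = 8.760000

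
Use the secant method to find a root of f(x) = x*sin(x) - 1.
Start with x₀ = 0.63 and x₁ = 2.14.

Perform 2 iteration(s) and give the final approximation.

f(x) = x*sin(x) - 1
x₀ = 0.63, x₁ = 2.14

Secant formula: x_{n+1} = x_n - f(x_n)(x_n - x_{n-1})/(f(x_n) - f(x_{n-1}))

Iteration 1:
  f(0.630000) = -0.628839
  f(2.140000) = 0.802587
  x_2 = 2.140000 - 0.802587×(2.140000 - 0.630000)/(0.802587 - (-0.628839))
       = 1.293357
Iteration 2:
  f(2.140000) = 0.802587
  f(1.293357) = 0.243899
  x_3 = 1.293357 - 0.243899×(1.293357 - 2.140000)/(0.243899 - 0.802587)
       = 0.923749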